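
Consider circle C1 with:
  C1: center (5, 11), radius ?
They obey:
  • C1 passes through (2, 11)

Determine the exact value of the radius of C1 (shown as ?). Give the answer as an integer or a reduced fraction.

3

1. [C1∋P]  r_C1² − 9 = 0  ⇒  r_C1 = 3 (r>0 drops 1)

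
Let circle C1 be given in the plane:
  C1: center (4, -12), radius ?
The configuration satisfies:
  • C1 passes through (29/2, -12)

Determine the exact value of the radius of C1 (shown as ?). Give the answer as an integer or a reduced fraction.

1. [C1∋P]  r_C1² − 441/4 = 0  ⇒  r_C1 = 21/2 (r>0 drops 1)

21/2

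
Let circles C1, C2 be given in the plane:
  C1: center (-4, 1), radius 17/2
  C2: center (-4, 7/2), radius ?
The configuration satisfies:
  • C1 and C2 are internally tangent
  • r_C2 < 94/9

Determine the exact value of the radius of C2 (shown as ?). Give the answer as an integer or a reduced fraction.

6

1. [int C1,C2]  r_C2² − 17r_C2 + 66 = 0  ⇒  r_C2 = 6 or 11
2. given r_C2 < 94/9: keep 6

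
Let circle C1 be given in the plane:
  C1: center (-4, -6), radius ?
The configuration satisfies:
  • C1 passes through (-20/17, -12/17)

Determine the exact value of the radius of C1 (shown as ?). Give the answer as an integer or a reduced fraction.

1. [C1∋P]  r_C1² − 36 = 0  ⇒  r_C1 = 6 (r>0 drops 1)

6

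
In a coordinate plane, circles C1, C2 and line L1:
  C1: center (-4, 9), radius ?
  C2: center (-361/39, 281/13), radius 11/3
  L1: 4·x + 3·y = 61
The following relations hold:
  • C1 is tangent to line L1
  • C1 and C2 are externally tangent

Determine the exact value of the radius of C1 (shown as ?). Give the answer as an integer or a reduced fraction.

1. [C1‖L1]  r_C1² − 100 = 0  ⇒  r_C1 = 10 (r>0 drops 1)
2. [ext C1·C2]  r_C1² + (22/3)r_C1 − 520/3 = 0  ⇒  r_C1 = 10 (r>0 drops 1)

10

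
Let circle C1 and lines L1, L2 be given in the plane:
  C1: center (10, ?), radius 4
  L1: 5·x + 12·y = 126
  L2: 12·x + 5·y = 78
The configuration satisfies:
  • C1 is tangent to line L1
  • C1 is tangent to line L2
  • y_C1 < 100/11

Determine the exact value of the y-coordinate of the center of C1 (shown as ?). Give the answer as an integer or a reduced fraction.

2

1. [C1‖L1]  y_C1² − (38/3)y_C1 + 64/3 = 0  ⇒  y_C1 = 2 or 32/3
2. [C1‖L2]  y_C1² + (84/5)y_C1 − 188/5 = 0  ⇒  y_C1 = -94/5 or 2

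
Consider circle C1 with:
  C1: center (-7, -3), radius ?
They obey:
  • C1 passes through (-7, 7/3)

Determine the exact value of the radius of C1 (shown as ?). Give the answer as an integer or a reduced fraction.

1. [C1∋P]  r_C1² − 256/9 = 0  ⇒  r_C1 = 16/3 (r>0 drops 1)

16/3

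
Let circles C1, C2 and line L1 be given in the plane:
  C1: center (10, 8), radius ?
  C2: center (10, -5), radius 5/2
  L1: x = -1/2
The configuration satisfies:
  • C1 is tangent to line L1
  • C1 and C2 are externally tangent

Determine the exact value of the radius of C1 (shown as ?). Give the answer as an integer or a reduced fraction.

21/2

1. [C1‖L1]  r_C1² − 441/4 = 0  ⇒  r_C1 = 21/2 (r>0 drops 1)
2. [ext C1·C2]  r_C1² + 5r_C1 − 651/4 = 0  ⇒  r_C1 = 21/2 (r>0 drops 1)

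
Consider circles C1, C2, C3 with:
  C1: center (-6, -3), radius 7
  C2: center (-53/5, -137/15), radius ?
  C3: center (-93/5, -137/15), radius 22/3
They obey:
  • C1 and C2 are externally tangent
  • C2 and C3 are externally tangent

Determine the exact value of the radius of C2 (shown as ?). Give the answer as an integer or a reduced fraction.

2/3

1. [ext C1·C2]  r_C2² + 14r_C2 − 88/9 = 0  ⇒  r_C2 = 2/3 (r>0 drops 1)
2. [ext C2·C3]  r_C2² + (44/3)r_C2 − 92/9 = 0  ⇒  r_C2 = 2/3 (r>0 drops 1)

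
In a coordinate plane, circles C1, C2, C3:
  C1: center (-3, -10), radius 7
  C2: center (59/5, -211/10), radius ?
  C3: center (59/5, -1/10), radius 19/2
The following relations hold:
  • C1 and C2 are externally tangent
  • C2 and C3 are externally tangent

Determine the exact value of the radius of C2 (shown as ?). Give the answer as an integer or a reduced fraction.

23/2

1. [ext C1·C2]  r_C2² + 14r_C2 − 1173/4 = 0  ⇒  r_C2 = 23/2 (r>0 drops 1)
2. [ext C2·C3]  r_C2² + 19r_C2 − 1403/4 = 0  ⇒  r_C2 = 23/2 (r>0 drops 1)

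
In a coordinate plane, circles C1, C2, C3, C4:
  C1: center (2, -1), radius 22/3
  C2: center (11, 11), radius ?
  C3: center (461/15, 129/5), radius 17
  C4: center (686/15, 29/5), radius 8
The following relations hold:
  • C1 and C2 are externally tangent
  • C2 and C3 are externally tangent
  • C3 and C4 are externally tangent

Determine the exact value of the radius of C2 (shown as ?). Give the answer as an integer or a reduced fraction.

23/3

1. [ext C1·C2]  r_C2² + (44/3)r_C2 − 1541/9 = 0  ⇒  r_C2 = 23/3 (r>0 drops 1)
2. [ext C2·C3]  r_C2² + 34r_C2 − 2875/9 = 0  ⇒  r_C2 = 23/3 (r>0 drops 1)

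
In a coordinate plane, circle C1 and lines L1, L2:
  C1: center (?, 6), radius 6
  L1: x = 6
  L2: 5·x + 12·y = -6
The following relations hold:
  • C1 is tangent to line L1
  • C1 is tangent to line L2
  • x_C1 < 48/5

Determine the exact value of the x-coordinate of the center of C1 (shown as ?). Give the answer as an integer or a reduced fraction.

1. [C1‖L1]  x_C1² − 12x_C1 = 0  ⇒  x_C1 = 0 or 12
2. [C1‖L2]  x_C1² + (156/5)x_C1 = 0  ⇒  x_C1 = -156/5 or 0

0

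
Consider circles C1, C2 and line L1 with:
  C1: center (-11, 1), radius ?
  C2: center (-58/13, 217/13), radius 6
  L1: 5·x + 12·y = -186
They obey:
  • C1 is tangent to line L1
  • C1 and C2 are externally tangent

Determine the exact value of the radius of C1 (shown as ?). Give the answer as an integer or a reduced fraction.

11

1. [C1‖L1]  r_C1² − 121 = 0  ⇒  r_C1 = 11 (r>0 drops 1)
2. [ext C1·C2]  r_C1² + 12r_C1 − 253 = 0  ⇒  r_C1 = 11 (r>0 drops 1)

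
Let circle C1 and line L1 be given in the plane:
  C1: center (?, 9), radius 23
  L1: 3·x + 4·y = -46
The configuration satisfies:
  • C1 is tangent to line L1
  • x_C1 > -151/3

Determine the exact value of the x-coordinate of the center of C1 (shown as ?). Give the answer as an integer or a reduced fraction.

1. [C1‖L1]  x_C1² + (164/3)x_C1 − 2167/3 = 0  ⇒  x_C1 = -197/3 or 11
2. given x_C1 > -151/3: keep 11

11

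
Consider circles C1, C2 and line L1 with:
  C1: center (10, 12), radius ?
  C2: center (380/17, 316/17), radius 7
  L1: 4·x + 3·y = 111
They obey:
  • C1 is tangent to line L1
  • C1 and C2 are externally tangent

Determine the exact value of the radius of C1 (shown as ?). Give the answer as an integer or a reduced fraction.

1. [C1‖L1]  r_C1² − 49 = 0  ⇒  r_C1 = 7 (r>0 drops 1)
2. [ext C1·C2]  r_C1² + 14r_C1 − 147 = 0  ⇒  r_C1 = 7 (r>0 drops 1)

7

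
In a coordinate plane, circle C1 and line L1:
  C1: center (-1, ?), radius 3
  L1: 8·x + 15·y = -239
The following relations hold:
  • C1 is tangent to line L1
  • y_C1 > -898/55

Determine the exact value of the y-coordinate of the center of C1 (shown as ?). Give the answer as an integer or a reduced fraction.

1. [C1‖L1]  y_C1² + (154/5)y_C1 + 1128/5 = 0  ⇒  y_C1 = -94/5 or -12
2. given y_C1 > -898/55: keep -12

-12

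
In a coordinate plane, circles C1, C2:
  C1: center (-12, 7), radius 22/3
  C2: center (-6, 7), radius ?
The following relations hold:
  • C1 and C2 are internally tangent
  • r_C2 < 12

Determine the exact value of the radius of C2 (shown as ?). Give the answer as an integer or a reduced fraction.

4/3

1. [int C1,C2]  r_C2² − (44/3)r_C2 + 160/9 = 0  ⇒  r_C2 = 4/3 or 40/3
2. given r_C2 < 12: keep 4/3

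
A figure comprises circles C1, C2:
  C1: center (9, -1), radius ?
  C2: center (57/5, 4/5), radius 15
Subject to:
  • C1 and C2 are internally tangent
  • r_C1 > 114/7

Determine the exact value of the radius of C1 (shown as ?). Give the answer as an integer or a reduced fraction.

18

1. [int C1,C2]  r_C1² − 30r_C1 + 216 = 0  ⇒  r_C1 = 12 or 18
2. given r_C1 > 114/7: keep 18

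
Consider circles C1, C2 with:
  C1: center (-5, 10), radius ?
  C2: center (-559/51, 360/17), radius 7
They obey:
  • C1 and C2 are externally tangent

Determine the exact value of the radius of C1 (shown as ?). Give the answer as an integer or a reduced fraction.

17/3

1. [ext C1·C2]  r_C1² + 14r_C1 − 1003/9 = 0  ⇒  r_C1 = 17/3 (r>0 drops 1)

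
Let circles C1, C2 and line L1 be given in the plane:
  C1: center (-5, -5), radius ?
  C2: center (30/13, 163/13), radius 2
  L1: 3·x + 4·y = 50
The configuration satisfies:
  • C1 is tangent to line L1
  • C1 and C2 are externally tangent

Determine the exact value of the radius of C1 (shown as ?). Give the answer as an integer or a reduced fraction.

1. [C1‖L1]  r_C1² − 289 = 0  ⇒  r_C1 = 17 (r>0 drops 1)
2. [ext C1·C2]  r_C1² + 4r_C1 − 357 = 0  ⇒  r_C1 = 17 (r>0 drops 1)

17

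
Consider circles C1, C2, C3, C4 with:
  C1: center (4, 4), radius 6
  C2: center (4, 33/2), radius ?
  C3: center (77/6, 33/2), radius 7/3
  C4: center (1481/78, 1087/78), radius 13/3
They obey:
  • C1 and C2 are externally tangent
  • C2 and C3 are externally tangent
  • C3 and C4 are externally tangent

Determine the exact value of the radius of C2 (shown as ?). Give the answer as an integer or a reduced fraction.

13/2

1. [ext C1·C2]  r_C2² + 12r_C2 − 481/4 = 0  ⇒  r_C2 = 13/2 (r>0 drops 1)
2. [ext C2·C3]  r_C2² + (14/3)r_C2 − 871/12 = 0  ⇒  r_C2 = 13/2 (r>0 drops 1)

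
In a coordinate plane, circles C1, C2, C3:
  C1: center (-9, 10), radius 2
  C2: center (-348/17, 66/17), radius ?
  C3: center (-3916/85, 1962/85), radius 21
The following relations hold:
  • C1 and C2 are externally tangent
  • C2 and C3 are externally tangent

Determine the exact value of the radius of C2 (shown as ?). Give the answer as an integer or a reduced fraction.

1. [ext C1·C2]  r_C2² + 4r_C2 − 165 = 0  ⇒  r_C2 = 11 (r>0 drops 1)
2. [ext C2·C3]  r_C2² + 42r_C2 − 583 = 0  ⇒  r_C2 = 11 (r>0 drops 1)

11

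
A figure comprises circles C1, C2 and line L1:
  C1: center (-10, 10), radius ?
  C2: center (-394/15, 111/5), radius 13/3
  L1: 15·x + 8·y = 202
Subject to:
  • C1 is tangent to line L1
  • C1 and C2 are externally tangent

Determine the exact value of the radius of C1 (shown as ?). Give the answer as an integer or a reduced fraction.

1. [C1‖L1]  r_C1² − 256 = 0  ⇒  r_C1 = 16 (r>0 drops 1)
2. [ext C1·C2]  r_C1² + (26/3)r_C1 − 1184/3 = 0  ⇒  r_C1 = 16 (r>0 drops 1)

16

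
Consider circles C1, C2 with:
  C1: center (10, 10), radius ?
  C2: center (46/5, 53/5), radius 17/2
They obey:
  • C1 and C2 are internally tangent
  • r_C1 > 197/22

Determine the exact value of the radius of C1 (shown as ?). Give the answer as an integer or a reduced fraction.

19/2

1. [int C1,C2]  r_C1² − 17r_C1 + 285/4 = 0  ⇒  r_C1 = 15/2 or 19/2
2. given r_C1 > 197/22: keep 19/2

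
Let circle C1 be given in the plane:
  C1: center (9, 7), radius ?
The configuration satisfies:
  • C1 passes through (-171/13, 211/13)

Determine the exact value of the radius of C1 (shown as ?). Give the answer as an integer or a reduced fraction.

1. [C1∋P]  r_C1² − 576 = 0  ⇒  r_C1 = 24 (r>0 drops 1)

24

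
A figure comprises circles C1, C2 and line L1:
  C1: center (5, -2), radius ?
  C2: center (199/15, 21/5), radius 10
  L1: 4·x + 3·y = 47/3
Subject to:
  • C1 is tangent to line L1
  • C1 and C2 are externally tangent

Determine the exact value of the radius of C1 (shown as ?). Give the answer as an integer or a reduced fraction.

1. [C1‖L1]  r_C1² − 1/9 = 0  ⇒  r_C1 = 1/3 (r>0 drops 1)
2. [ext C1·C2]  r_C1² + 20r_C1 − 61/9 = 0  ⇒  r_C1 = 1/3 (r>0 drops 1)

1/3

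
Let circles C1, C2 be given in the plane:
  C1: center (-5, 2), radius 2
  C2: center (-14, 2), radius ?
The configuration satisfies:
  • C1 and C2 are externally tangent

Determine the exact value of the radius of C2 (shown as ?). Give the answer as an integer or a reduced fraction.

7

1. [ext C1·C2]  r_C2² + 4r_C2 − 77 = 0  ⇒  r_C2 = 7 (r>0 drops 1)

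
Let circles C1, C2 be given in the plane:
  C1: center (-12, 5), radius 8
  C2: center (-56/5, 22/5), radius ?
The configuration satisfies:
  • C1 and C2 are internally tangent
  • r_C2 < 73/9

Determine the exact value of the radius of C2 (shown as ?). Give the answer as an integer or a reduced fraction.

1. [int C1,C2]  r_C2² − 16r_C2 + 63 = 0  ⇒  r_C2 = 7 or 9
2. given r_C2 < 73/9: keep 7

7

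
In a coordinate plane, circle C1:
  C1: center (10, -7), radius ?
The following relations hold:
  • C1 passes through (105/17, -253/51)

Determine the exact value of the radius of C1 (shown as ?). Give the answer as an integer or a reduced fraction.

13/3

1. [C1∋P]  r_C1² − 169/9 = 0  ⇒  r_C1 = 13/3 (r>0 drops 1)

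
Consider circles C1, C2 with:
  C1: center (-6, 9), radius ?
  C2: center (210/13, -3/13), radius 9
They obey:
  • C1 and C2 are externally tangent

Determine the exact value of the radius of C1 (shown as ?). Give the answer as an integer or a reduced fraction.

15

1. [ext C1·C2]  r_C1² + 18r_C1 − 495 = 0  ⇒  r_C1 = 15 (r>0 drops 1)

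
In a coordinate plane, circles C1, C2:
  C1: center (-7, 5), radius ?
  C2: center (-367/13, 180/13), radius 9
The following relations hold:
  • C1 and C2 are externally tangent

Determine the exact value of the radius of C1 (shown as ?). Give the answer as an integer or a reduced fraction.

14

1. [ext C1·C2]  r_C1² + 18r_C1 − 448 = 0  ⇒  r_C1 = 14 (r>0 drops 1)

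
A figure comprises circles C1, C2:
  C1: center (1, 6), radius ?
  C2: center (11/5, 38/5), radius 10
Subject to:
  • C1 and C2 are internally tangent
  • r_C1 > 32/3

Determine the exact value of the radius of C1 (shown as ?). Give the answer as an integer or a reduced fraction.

12

1. [int C1,C2]  r_C1² − 20r_C1 + 96 = 0  ⇒  r_C1 = 8 or 12
2. given r_C1 > 32/3: keep 12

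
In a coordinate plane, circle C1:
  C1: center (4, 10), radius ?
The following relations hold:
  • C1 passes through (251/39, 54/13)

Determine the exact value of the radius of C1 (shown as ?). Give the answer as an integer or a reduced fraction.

19/3

1. [C1∋P]  r_C1² − 361/9 = 0  ⇒  r_C1 = 19/3 (r>0 drops 1)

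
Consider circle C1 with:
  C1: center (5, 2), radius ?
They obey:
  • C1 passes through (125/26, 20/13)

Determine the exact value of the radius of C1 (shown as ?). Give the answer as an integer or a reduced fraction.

1/2

1. [C1∋P]  r_C1² − 1/4 = 0  ⇒  r_C1 = 1/2 (r>0 drops 1)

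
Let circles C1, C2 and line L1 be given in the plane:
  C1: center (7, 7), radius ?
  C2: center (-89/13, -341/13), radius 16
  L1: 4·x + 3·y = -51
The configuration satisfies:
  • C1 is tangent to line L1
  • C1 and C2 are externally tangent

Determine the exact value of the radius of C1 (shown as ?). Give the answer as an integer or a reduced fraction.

1. [C1‖L1]  r_C1² − 400 = 0  ⇒  r_C1 = 20 (r>0 drops 1)
2. [ext C1·C2]  r_C1² + 32r_C1 − 1040 = 0  ⇒  r_C1 = 20 (r>0 drops 1)

20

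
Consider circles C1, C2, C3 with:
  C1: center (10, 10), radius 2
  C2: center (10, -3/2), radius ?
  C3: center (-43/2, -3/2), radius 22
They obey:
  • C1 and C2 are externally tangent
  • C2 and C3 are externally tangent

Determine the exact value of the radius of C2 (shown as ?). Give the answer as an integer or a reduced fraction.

19/2

1. [ext C1·C2]  r_C2² + 4r_C2 − 513/4 = 0  ⇒  r_C2 = 19/2 (r>0 drops 1)
2. [ext C2·C3]  r_C2² + 44r_C2 − 2033/4 = 0  ⇒  r_C2 = 19/2 (r>0 drops 1)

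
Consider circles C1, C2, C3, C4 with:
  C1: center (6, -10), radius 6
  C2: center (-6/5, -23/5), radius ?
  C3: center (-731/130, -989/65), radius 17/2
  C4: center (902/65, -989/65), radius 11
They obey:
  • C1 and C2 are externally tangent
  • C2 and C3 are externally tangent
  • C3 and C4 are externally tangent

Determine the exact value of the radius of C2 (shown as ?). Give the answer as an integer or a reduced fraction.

1. [ext C1·C2]  r_C2² + 12r_C2 − 45 = 0  ⇒  r_C2 = 3 (r>0 drops 1)
2. [ext C2·C3]  r_C2² + 17r_C2 − 60 = 0  ⇒  r_C2 = 3 (r>0 drops 1)

3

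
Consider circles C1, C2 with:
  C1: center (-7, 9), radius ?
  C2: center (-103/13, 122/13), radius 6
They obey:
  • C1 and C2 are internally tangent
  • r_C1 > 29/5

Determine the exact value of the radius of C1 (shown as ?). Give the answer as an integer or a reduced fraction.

1. [int C1,C2]  r_C1² − 12r_C1 + 35 = 0  ⇒  r_C1 = 5 or 7
2. given r_C1 > 29/5: keep 7

7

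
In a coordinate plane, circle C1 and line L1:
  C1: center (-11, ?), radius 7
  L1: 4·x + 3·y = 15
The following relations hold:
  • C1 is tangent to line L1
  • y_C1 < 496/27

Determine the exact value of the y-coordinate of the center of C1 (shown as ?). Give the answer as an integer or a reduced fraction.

1. [C1‖L1]  y_C1² − (118/3)y_C1 + 752/3 = 0  ⇒  y_C1 = 8 or 94/3
2. given y_C1 < 496/27: keep 8

8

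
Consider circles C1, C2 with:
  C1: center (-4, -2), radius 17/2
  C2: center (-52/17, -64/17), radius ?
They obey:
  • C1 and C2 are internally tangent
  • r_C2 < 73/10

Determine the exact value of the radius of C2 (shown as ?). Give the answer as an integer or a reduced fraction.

13/2

1. [int C1,C2]  r_C2² − 17r_C2 + 273/4 = 0  ⇒  r_C2 = 13/2 or 21/2
2. given r_C2 < 73/10: keep 13/2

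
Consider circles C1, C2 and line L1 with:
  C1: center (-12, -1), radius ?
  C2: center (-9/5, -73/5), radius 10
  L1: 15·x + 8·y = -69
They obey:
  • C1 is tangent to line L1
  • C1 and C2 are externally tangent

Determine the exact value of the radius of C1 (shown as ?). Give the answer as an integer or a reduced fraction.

7

1. [C1‖L1]  r_C1² − 49 = 0  ⇒  r_C1 = 7 (r>0 drops 1)
2. [ext C1·C2]  r_C1² + 20r_C1 − 189 = 0  ⇒  r_C1 = 7 (r>0 drops 1)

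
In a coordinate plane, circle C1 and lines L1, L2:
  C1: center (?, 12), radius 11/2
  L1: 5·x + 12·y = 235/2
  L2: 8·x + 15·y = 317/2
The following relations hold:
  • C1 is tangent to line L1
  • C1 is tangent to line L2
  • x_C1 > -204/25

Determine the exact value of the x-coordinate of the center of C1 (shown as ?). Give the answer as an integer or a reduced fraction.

9

1. [C1‖L1]  x_C1² + (53/5)x_C1 − 882/5 = 0  ⇒  x_C1 = -98/5 or 9
2. [C1‖L2]  x_C1² + (43/8)x_C1 − 1035/8 = 0  ⇒  x_C1 = -115/8 or 9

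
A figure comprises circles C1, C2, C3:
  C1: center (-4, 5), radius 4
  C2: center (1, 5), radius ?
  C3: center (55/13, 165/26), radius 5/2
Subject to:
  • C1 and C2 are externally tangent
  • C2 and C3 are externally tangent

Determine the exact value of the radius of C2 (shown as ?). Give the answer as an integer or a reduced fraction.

1

1. [ext C1·C2]  r_C2² + 8r_C2 − 9 = 0  ⇒  r_C2 = 1 (r>0 drops 1)
2. [ext C2·C3]  r_C2² + 5r_C2 − 6 = 0  ⇒  r_C2 = 1 (r>0 drops 1)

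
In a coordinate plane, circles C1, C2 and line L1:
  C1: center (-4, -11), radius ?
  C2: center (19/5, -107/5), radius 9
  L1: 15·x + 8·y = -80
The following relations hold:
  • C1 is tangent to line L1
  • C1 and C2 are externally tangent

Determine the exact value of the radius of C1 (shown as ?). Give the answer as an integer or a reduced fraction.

4

1. [C1‖L1]  r_C1² − 16 = 0  ⇒  r_C1 = 4 (r>0 drops 1)
2. [ext C1·C2]  r_C1² + 18r_C1 − 88 = 0  ⇒  r_C1 = 4 (r>0 drops 1)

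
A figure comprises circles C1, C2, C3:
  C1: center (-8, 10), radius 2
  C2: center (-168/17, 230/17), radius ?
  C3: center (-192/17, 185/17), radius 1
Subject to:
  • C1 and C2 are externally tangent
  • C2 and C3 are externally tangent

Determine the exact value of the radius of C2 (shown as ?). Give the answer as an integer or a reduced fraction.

1. [ext C1·C2]  r_C2² + 4r_C2 − 12 = 0  ⇒  r_C2 = 2 (r>0 drops 1)
2. [ext C2·C3]  r_C2² + 2r_C2 − 8 = 0  ⇒  r_C2 = 2 (r>0 drops 1)

2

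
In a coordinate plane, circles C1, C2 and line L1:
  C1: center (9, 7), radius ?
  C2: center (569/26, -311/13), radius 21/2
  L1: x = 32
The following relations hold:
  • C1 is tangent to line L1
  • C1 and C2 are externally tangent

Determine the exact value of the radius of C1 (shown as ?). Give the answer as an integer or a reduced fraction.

23

1. [C1‖L1]  r_C1² − 529 = 0  ⇒  r_C1 = 23 (r>0 drops 1)
2. [ext C1·C2]  r_C1² + 21r_C1 − 1012 = 0  ⇒  r_C1 = 23 (r>0 drops 1)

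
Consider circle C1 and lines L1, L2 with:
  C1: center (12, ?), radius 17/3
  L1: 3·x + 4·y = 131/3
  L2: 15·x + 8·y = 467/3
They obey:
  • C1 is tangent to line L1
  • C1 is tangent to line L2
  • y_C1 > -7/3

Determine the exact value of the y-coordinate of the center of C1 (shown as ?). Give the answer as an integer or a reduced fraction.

1. [C1‖L1]  y_C1² − (23/6)y_C1 − 93/2 = 0  ⇒  y_C1 = -31/6 or 9
2. [C1‖L2]  y_C1² + (73/12)y_C1 − 543/4 = 0  ⇒  y_C1 = -181/12 or 9

9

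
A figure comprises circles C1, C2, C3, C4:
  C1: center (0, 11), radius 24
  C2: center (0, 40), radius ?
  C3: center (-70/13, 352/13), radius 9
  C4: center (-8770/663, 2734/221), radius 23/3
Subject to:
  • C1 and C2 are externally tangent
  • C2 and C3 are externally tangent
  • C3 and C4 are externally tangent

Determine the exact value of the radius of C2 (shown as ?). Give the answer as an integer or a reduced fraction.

1. [ext C1·C2]  r_C2² + 48r_C2 − 265 = 0  ⇒  r_C2 = 5 (r>0 drops 1)
2. [ext C2·C3]  r_C2² + 18r_C2 − 115 = 0  ⇒  r_C2 = 5 (r>0 drops 1)

5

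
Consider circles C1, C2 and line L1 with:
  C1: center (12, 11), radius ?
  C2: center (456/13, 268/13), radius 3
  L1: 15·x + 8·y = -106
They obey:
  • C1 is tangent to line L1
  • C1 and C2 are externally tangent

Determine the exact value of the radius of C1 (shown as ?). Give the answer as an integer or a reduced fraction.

22

1. [C1‖L1]  r_C1² − 484 = 0  ⇒  r_C1 = 22 (r>0 drops 1)
2. [ext C1·C2]  r_C1² + 6r_C1 − 616 = 0  ⇒  r_C1 = 22 (r>0 drops 1)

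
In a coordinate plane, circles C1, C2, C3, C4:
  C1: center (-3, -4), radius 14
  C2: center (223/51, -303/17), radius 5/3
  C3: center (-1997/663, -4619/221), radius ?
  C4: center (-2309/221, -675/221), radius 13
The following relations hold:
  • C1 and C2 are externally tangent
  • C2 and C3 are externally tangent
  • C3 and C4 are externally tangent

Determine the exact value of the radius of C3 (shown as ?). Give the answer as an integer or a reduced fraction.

1. [ext C2·C3]  r_C3² + (10/3)r_C3 − 551/9 = 0  ⇒  r_C3 = 19/3 (r>0 drops 1)
2. [ext C3·C4]  r_C3² + 26r_C3 − 1843/9 = 0  ⇒  r_C3 = 19/3 (r>0 drops 1)

19/3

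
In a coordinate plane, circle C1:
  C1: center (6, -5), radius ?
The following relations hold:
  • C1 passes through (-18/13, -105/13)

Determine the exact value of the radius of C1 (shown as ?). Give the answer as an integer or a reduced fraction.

8

1. [C1∋P]  r_C1² − 64 = 0  ⇒  r_C1 = 8 (r>0 drops 1)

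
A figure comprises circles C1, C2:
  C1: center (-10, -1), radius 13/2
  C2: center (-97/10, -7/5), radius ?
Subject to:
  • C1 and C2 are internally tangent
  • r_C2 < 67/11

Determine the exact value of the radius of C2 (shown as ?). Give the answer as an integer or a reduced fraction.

1. [int C1,C2]  r_C2² − 13r_C2 + 42 = 0  ⇒  r_C2 = 6 or 7
2. given r_C2 < 67/11: keep 6

6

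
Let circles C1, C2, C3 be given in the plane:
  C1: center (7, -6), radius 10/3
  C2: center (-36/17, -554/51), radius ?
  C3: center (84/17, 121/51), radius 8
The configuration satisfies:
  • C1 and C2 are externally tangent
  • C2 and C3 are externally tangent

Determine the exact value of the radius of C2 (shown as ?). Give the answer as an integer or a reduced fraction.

1. [ext C1·C2]  r_C2² + (20/3)r_C2 − 287/3 = 0  ⇒  r_C2 = 7 (r>0 drops 1)
2. [ext C2·C3]  r_C2² + 16r_C2 − 161 = 0  ⇒  r_C2 = 7 (r>0 drops 1)

7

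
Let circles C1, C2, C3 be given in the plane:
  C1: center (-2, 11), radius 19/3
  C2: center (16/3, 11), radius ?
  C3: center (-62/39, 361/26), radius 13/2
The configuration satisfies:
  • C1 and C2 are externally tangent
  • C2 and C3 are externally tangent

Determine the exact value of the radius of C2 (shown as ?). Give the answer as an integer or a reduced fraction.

1. [ext C1·C2]  r_C2² + (38/3)r_C2 − 41/3 = 0  ⇒  r_C2 = 1 (r>0 drops 1)
2. [ext C2·C3]  r_C2² + 13r_C2 − 14 = 0  ⇒  r_C2 = 1 (r>0 drops 1)

1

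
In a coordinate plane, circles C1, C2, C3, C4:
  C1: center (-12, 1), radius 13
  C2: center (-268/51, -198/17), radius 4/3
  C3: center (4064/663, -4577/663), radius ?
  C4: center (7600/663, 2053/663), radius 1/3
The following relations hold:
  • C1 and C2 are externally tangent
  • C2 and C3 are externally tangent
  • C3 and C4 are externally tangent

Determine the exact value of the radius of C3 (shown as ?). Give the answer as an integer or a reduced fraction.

11

1. [ext C2·C3]  r_C3² + (8/3)r_C3 − 451/3 = 0  ⇒  r_C3 = 11 (r>0 drops 1)
2. [ext C3·C4]  r_C3² + (2/3)r_C3 − 385/3 = 0  ⇒  r_C3 = 11 (r>0 drops 1)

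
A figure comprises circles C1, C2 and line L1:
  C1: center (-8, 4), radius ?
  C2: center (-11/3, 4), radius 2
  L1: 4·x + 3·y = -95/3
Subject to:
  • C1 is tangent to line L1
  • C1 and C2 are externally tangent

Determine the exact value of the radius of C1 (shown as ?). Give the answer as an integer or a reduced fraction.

1. [C1‖L1]  r_C1² − 49/9 = 0  ⇒  r_C1 = 7/3 (r>0 drops 1)
2. [ext C1·C2]  r_C1² + 4r_C1 − 133/9 = 0  ⇒  r_C1 = 7/3 (r>0 drops 1)

7/3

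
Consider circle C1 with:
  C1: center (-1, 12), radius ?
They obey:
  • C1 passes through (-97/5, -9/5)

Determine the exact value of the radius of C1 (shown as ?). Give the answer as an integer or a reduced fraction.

1. [C1∋P]  r_C1² − 529 = 0  ⇒  r_C1 = 23 (r>0 drops 1)

23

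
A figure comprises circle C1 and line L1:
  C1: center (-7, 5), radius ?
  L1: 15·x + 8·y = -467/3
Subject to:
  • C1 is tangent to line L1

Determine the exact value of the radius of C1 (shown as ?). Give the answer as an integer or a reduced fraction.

1. [C1‖L1]  r_C1² − 256/9 = 0  ⇒  r_C1 = 16/3 (r>0 drops 1)

16/3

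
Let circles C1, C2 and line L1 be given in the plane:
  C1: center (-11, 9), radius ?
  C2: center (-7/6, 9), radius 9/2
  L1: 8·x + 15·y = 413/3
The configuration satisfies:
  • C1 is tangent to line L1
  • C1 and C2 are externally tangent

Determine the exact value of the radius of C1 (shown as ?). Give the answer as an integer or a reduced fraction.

1. [C1‖L1]  r_C1² − 256/9 = 0  ⇒  r_C1 = 16/3 (r>0 drops 1)
2. [ext C1·C2]  r_C1² + 9r_C1 − 688/9 = 0  ⇒  r_C1 = 16/3 (r>0 drops 1)

16/3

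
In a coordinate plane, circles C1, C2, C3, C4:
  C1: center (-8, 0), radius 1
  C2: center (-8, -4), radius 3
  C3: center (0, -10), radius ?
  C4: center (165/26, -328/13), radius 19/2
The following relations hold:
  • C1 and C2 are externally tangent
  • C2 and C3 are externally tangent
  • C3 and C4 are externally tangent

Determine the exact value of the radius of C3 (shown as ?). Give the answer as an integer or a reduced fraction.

1. [ext C2·C3]  r_C3² + 6r_C3 − 91 = 0  ⇒  r_C3 = 7 (r>0 drops 1)
2. [ext C3·C4]  r_C3² + 19r_C3 − 182 = 0  ⇒  r_C3 = 7 (r>0 drops 1)

7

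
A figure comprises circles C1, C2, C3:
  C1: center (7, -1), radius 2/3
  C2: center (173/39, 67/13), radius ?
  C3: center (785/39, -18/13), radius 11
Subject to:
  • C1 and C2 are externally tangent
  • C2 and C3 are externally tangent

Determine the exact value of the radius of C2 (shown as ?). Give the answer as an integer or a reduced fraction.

1. [ext C1·C2]  r_C2² + (4/3)r_C2 − 44 = 0  ⇒  r_C2 = 6 (r>0 drops 1)
2. [ext C2·C3]  r_C2² + 22r_C2 − 168 = 0  ⇒  r_C2 = 6 (r>0 drops 1)

6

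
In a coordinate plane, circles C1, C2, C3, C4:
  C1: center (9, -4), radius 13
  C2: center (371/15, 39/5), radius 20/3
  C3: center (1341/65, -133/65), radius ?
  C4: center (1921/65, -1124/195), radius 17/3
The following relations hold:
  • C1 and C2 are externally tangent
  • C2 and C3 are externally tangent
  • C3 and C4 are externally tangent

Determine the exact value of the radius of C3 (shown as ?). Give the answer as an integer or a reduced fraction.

1. [ext C2·C3]  r_C3² + (40/3)r_C3 − 208/3 = 0  ⇒  r_C3 = 4 (r>0 drops 1)
2. [ext C3·C4]  r_C3² + (34/3)r_C3 − 184/3 = 0  ⇒  r_C3 = 4 (r>0 drops 1)

4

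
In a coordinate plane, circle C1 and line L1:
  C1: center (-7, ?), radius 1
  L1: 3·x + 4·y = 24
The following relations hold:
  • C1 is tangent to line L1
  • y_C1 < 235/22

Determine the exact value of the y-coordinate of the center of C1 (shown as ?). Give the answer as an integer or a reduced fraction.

10

1. [C1‖L1]  y_C1² − (45/2)y_C1 + 125 = 0  ⇒  y_C1 = 10 or 25/2
2. given y_C1 < 235/22: keep 10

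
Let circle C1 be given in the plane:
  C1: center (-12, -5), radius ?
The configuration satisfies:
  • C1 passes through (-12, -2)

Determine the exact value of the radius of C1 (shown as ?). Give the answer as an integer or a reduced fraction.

3

1. [C1∋P]  r_C1² − 9 = 0  ⇒  r_C1 = 3 (r>0 drops 1)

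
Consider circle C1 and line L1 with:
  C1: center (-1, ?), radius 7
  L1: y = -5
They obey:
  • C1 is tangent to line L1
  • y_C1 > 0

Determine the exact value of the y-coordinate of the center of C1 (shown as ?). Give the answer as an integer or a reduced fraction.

1. [C1‖L1]  y_C1² + 10y_C1 − 24 = 0  ⇒  y_C1 = -12 or 2
2. given y_C1 > 0: keep 2

2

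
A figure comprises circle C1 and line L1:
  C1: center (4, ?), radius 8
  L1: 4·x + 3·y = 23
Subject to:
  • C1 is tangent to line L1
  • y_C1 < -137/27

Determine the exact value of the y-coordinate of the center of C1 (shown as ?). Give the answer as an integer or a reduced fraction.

-11

1. [C1‖L1]  y_C1² − (14/3)y_C1 − 517/3 = 0  ⇒  y_C1 = -11 or 47/3
2. given y_C1 < -137/27: keep -11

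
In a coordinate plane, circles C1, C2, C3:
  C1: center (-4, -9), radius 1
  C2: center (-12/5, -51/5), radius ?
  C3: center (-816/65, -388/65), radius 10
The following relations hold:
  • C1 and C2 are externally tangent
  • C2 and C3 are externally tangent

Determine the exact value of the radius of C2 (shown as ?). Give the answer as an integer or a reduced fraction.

1. [ext C1·C2]  r_C2² + 2r_C2 − 3 = 0  ⇒  r_C2 = 1 (r>0 drops 1)
2. [ext C2·C3]  r_C2² + 20r_C2 − 21 = 0  ⇒  r_C2 = 1 (r>0 drops 1)

1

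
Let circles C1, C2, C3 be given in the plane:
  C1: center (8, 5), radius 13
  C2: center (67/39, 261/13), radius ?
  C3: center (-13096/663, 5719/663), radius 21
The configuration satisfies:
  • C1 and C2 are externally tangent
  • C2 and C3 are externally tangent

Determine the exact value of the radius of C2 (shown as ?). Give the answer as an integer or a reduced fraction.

10/3

1. [ext C1·C2]  r_C2² + 26r_C2 − 880/9 = 0  ⇒  r_C2 = 10/3 (r>0 drops 1)
2. [ext C2·C3]  r_C2² + 42r_C2 − 1360/9 = 0  ⇒  r_C2 = 10/3 (r>0 drops 1)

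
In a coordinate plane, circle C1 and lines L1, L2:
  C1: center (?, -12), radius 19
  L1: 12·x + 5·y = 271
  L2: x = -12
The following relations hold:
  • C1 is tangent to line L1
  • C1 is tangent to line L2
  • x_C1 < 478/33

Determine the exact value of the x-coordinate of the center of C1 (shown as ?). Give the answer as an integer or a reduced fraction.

7

1. [C1‖L1]  x_C1² − (331/6)x_C1 + 2023/6 = 0  ⇒  x_C1 = 7 or 289/6
2. [C1‖L2]  x_C1² + 24x_C1 − 217 = 0  ⇒  x_C1 = -31 or 7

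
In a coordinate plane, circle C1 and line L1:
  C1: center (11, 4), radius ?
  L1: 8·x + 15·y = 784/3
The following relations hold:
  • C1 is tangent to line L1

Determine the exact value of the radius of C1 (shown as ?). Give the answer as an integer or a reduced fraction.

20/3

1. [C1‖L1]  r_C1² − 400/9 = 0  ⇒  r_C1 = 20/3 (r>0 drops 1)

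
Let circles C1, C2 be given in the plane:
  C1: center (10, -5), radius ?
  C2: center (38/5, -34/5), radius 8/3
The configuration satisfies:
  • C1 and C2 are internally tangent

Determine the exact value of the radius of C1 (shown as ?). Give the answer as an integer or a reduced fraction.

17/3

1. [int C1,C2]  r_C1² − (16/3)r_C1 − 17/9 = 0  ⇒  r_C1 = 17/3 (r>0 drops 1)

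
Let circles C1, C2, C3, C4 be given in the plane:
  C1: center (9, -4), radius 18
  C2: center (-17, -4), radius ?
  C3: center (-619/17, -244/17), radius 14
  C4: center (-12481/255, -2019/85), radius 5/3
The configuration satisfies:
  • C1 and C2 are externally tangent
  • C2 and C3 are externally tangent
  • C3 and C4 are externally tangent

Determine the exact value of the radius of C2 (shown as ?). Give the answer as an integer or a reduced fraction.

1. [ext C1·C2]  r_C2² + 36r_C2 − 352 = 0  ⇒  r_C2 = 8 (r>0 drops 1)
2. [ext C2·C3]  r_C2² + 28r_C2 − 288 = 0  ⇒  r_C2 = 8 (r>0 drops 1)

8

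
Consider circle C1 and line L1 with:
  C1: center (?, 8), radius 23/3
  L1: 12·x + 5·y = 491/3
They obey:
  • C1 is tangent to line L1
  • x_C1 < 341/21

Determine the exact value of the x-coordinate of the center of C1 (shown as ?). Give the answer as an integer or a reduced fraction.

1. [C1‖L1]  x_C1² − (371/18)x_C1 + 335/9 = 0  ⇒  x_C1 = 2 or 335/18
2. given x_C1 < 341/21: keep 2

2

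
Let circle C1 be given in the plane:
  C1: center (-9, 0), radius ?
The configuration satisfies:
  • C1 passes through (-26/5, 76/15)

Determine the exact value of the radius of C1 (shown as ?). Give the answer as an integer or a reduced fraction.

1. [C1∋P]  r_C1² − 361/9 = 0  ⇒  r_C1 = 19/3 (r>0 drops 1)

19/3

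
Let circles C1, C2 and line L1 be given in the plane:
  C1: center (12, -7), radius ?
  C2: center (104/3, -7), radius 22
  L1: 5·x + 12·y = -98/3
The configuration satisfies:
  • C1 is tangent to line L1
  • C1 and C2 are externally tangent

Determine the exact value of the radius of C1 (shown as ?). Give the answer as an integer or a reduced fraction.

1. [C1‖L1]  r_C1² − 4/9 = 0  ⇒  r_C1 = 2/3 (r>0 drops 1)
2. [ext C1·C2]  r_C1² + 44r_C1 − 268/9 = 0  ⇒  r_C1 = 2/3 (r>0 drops 1)

2/3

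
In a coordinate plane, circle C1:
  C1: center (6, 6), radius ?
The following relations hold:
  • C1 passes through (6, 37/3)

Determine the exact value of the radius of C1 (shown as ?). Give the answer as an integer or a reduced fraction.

19/3

1. [C1∋P]  r_C1² − 361/9 = 0  ⇒  r_C1 = 19/3 (r>0 drops 1)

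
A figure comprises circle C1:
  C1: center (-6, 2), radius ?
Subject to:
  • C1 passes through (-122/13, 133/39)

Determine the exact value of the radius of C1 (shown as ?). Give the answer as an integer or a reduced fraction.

1. [C1∋P]  r_C1² − 121/9 = 0  ⇒  r_C1 = 11/3 (r>0 drops 1)

11/3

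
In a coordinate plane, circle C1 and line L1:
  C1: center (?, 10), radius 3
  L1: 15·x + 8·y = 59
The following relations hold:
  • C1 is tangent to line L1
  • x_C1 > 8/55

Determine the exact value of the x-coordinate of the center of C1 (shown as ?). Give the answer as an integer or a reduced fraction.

2

1. [C1‖L1]  x_C1² + (14/5)x_C1 − 48/5 = 0  ⇒  x_C1 = -24/5 or 2
2. given x_C1 > 8/55: keep 2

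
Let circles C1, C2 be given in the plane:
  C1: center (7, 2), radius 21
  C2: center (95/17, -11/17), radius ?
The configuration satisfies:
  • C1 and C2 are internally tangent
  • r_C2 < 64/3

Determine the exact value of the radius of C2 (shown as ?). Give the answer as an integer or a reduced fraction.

18

1. [int C1,C2]  r_C2² − 42r_C2 + 432 = 0  ⇒  r_C2 = 18 or 24
2. given r_C2 < 64/3: keep 18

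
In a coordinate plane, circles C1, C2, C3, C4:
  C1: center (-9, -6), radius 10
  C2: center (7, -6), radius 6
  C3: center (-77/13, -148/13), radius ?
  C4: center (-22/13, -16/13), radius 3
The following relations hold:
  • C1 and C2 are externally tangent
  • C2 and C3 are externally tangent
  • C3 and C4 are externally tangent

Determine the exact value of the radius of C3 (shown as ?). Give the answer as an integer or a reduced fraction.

1. [ext C2·C3]  r_C3² + 12r_C3 − 160 = 0  ⇒  r_C3 = 8 (r>0 drops 1)
2. [ext C3·C4]  r_C3² + 6r_C3 − 112 = 0  ⇒  r_C3 = 8 (r>0 drops 1)

8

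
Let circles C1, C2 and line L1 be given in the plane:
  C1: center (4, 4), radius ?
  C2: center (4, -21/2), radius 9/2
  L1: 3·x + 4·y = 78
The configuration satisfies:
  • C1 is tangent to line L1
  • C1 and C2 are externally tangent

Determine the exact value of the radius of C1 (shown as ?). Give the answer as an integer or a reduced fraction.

10

1. [C1‖L1]  r_C1² − 100 = 0  ⇒  r_C1 = 10 (r>0 drops 1)
2. [ext C1·C2]  r_C1² + 9r_C1 − 190 = 0  ⇒  r_C1 = 10 (r>0 drops 1)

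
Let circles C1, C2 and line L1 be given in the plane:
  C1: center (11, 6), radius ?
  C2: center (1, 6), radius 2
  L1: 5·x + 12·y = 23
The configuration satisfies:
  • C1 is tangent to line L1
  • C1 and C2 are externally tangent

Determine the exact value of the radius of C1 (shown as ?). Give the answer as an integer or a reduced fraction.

1. [C1‖L1]  r_C1² − 64 = 0  ⇒  r_C1 = 8 (r>0 drops 1)
2. [ext C1·C2]  r_C1² + 4r_C1 − 96 = 0  ⇒  r_C1 = 8 (r>0 drops 1)

8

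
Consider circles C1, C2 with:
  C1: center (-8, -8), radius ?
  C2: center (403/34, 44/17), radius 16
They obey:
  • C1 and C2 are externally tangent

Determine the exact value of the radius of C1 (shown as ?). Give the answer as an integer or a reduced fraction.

13/2

1. [ext C1·C2]  r_C1² + 32r_C1 − 1001/4 = 0  ⇒  r_C1 = 13/2 (r>0 drops 1)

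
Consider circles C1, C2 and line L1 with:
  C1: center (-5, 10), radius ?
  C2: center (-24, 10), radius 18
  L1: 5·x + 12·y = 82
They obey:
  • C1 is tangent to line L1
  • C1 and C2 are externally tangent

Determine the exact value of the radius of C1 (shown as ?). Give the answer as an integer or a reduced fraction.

1

1. [C1‖L1]  r_C1² − 1 = 0  ⇒  r_C1 = 1 (r>0 drops 1)
2. [ext C1·C2]  r_C1² + 36r_C1 − 37 = 0  ⇒  r_C1 = 1 (r>0 drops 1)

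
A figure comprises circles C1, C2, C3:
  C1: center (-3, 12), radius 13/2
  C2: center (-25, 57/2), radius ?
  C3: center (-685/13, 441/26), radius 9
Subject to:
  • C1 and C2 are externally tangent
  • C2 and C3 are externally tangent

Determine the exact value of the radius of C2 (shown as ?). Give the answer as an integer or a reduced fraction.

1. [ext C1·C2]  r_C2² + 13r_C2 − 714 = 0  ⇒  r_C2 = 21 (r>0 drops 1)
2. [ext C2·C3]  r_C2² + 18r_C2 − 819 = 0  ⇒  r_C2 = 21 (r>0 drops 1)

21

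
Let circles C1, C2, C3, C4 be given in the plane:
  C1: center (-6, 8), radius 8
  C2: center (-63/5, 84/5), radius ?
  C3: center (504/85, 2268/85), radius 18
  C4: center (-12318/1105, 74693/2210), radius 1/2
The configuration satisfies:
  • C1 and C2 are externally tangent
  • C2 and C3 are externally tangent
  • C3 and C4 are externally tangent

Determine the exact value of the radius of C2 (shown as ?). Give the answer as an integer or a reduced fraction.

3

1. [ext C1·C2]  r_C2² + 16r_C2 − 57 = 0  ⇒  r_C2 = 3 (r>0 drops 1)
2. [ext C2·C3]  r_C2² + 36r_C2 − 117 = 0  ⇒  r_C2 = 3 (r>0 drops 1)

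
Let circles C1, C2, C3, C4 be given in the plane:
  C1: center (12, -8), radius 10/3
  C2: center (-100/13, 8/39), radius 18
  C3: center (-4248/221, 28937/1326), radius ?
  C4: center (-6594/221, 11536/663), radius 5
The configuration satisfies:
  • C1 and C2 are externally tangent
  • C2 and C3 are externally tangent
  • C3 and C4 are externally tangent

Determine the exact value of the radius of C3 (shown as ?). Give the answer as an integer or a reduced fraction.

13/2

1. [ext C2·C3]  r_C3² + 36r_C3 − 1105/4 = 0  ⇒  r_C3 = 13/2 (r>0 drops 1)
2. [ext C3·C4]  r_C3² + 10r_C3 − 429/4 = 0  ⇒  r_C3 = 13/2 (r>0 drops 1)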